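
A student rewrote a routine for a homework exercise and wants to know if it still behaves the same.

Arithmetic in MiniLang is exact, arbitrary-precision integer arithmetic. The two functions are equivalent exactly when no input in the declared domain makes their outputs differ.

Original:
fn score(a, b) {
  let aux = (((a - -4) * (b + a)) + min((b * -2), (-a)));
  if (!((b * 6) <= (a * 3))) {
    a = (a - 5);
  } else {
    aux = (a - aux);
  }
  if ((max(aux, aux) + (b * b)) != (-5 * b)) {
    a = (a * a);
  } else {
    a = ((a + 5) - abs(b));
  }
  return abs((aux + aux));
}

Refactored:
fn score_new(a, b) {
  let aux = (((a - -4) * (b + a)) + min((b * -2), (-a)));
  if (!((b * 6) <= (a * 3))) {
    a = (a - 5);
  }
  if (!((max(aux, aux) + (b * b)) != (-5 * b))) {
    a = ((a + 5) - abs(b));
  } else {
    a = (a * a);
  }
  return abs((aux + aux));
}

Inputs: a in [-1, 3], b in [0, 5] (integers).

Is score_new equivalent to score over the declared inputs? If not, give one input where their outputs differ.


These are not equivalent — on a=1, b=0 the outputs split (6 vs 8).
score: aux := 4 | (!((b * 6) <= (a * 3))): false | aux := -3 | ((max(aux, aux) + (b * b)) != (-5 * b)): true | a := 1 | result 6
score_new: aux := 4 | (!((b * 6) <= (a * 3))): false | (!((max(aux, aux) + (b * b)) != (-5 * b))): false | a := 1 | result 8
verdict: not equivalent; witness: a=1, b=0


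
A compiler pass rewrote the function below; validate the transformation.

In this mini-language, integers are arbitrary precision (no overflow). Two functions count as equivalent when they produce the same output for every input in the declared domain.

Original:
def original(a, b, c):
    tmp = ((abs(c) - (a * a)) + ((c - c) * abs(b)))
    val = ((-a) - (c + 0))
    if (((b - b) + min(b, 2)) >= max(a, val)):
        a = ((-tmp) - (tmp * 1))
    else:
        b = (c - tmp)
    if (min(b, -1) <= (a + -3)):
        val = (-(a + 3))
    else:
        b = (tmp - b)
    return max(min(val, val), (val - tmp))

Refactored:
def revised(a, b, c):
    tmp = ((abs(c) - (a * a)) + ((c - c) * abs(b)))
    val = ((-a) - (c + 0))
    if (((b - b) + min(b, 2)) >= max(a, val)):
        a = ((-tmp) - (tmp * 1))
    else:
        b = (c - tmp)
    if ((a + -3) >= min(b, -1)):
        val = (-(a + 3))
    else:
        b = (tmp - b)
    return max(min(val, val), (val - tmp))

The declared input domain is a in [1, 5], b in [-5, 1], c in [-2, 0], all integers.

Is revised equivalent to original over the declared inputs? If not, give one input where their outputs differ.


Behavior is preserved: although comparison usage differs, the outputs never diverge.
One worked example (a=5, b=-2, c=0) — original: tmp=-25, then val=-5, then (((b - b) + min(b, 2)) >= max(a, val)) is false, then b=25, then (min(b, -1) <= (a + -3)) is true, then val=-8, then returns 17; revised: tmp=-25, then val=-5, then (((b - b) + min(b, 2)) >= max(a, val)) is false, then b=25, then ((a + -3) >= min(b, -1)) is true, then val=-8, then returns 17; agreement on 17.
An exhaustive pass over the 105 declared inputs shows identical outputs.
verdict: equivalent


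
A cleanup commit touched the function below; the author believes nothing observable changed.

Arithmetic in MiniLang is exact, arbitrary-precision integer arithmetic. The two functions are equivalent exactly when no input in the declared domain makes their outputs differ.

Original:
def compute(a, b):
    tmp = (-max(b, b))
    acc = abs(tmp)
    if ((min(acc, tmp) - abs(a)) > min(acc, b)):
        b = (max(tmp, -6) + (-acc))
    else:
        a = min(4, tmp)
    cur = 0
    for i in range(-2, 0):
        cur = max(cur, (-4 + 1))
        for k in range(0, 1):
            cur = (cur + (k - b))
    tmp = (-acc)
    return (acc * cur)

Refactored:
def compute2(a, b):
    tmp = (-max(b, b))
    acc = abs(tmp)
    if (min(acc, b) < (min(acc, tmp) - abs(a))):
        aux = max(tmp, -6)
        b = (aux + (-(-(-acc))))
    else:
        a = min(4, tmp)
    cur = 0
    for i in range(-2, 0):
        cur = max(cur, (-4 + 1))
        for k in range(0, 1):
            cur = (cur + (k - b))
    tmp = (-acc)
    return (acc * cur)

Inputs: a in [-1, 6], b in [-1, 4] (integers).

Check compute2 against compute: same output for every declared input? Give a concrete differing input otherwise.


Side by side, the visible changes include: comparison usage differs; and statement counts differ; and local variable names differ.
One worked example (a=2, b=-1) — compute: tmp := 1 | acc := 1 | ((min(acc, tmp) - abs(a)) > min(acc, b)): false | a := 1 | cur := 0 | iter i=-2: | cur := 0 | iter k=0: | cur := 1 | iter i=-1: | cur := 1 | iter k=0: | cur := 2 | tmp := -1 | result 2; compute2: tmp := 1 | acc := 1 | (min(acc, b) < (min(acc, tmp) - abs(a))): false | a := 1 | cur := 0 | iter i=-2: | cur := 0 | iter k=0: | cur := 1 | iter i=-1: | cur := 1 | iter k=0: | cur := 2 | tmp := -1 | result 2; agreement on 2.
An exhaustive pass over the 48 declared inputs shows identical outputs.
verdict: equivalent


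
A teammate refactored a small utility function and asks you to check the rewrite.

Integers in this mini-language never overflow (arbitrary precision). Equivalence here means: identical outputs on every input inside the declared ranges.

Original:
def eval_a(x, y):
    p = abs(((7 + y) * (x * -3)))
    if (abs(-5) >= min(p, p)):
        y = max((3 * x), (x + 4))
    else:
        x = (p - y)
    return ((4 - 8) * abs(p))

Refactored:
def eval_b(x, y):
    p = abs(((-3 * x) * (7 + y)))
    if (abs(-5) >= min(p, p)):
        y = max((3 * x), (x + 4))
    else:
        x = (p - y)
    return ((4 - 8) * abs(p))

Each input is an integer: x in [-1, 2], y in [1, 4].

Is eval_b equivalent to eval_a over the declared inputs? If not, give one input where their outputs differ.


Comparing the listings, the differences include: same computation, different form.
Spot check at x=2, y=4 — eval_a: p=66, then (abs(-5) >= min(p, p)) is false, then x=62, then returns -264. eval_b: p=66, then (abs(-5) >= min(p, p)) is false, then x=62, then returns -264. Both give -264.
An exhaustive pass over the 16 declared inputs shows identical outputs.
verdict: equivalent


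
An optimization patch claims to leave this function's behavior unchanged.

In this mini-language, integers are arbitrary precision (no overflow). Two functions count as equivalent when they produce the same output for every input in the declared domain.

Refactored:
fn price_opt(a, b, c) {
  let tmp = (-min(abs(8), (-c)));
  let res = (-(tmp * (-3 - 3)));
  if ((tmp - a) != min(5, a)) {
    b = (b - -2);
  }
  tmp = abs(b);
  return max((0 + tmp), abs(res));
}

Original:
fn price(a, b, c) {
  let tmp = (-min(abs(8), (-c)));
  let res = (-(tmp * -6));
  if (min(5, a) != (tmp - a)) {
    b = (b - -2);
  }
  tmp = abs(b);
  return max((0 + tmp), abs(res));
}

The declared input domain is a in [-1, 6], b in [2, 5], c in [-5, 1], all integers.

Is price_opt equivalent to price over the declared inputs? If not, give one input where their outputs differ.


This is a faithful refactor — constant usage differs; arithmetic usage differs, but the computed results match everywhere.
One worked example (a=2, b=2, c=0) — price: tmp := 0 | res := 0 | (min(5, a) != (tmp - a)): true | b := 4 | tmp := 4 | result 4; price_opt: tmp := 0 | res := 0 | ((tmp - a) != min(5, a)): true | b := 4 | tmp := 4 | result 4; agreement on 4.
Checked all 224 inputs in the declared domain: the outputs agree on every one.
verdict: equivalent


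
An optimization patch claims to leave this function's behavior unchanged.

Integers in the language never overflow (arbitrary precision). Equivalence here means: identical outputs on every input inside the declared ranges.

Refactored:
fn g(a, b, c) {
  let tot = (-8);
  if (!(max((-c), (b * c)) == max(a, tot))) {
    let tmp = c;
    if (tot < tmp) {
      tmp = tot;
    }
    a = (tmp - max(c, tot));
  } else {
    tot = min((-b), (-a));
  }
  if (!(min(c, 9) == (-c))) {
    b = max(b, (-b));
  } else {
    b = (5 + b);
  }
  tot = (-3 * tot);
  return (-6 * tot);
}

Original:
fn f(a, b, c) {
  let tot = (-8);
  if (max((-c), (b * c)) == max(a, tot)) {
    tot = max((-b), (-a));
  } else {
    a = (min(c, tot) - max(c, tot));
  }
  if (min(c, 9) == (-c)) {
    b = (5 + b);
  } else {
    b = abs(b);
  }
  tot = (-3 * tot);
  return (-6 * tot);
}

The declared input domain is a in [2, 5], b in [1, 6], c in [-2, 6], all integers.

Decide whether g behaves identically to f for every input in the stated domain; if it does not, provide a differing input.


The rewrite breaks on a=2, b=1, c=-2, where the results are -18 and -36.
f: tot = -8; (max((-c), (b * c)) == max(a, tot)) -> true; tot = -1; (min(c, 9) == (-c)) -> false; b = 1; tot = 3; return -18
g: tot = -8; (!(max((-c), (b * c)) == max(a, tot))) -> false; tot = -2; (!(min(c, 9) == (-c))) -> true; b = 1; tot = 6; return -36
verdict: not equivalent; witness: a=2, b=1, c=-2


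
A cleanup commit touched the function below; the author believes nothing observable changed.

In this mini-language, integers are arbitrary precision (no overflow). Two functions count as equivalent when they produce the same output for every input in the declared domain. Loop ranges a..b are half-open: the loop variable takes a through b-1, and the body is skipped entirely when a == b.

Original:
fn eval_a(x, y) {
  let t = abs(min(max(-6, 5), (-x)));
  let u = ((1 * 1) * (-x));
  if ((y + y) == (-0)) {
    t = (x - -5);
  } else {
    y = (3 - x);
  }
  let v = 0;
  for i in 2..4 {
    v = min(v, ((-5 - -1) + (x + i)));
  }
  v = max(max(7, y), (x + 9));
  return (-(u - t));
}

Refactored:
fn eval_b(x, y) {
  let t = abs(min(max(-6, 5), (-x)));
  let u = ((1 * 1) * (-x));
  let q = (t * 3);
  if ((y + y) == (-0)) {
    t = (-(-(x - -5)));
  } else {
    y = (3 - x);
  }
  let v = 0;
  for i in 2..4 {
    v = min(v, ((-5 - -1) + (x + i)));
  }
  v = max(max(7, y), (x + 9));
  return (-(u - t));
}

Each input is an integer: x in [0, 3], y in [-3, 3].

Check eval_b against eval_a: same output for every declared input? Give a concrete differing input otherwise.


Reading the diff, among the changes: statement counts differ; constant usage differs; arithmetic usage differs; local variable names differ.
Spot check at x=2, y=0 — eval_a: t = 2; u = -2; ((y + y) == (-0)) -> true; t = 7; v = 0; [i=2]; v = 0; [i=3]; v = 0; v = 11; return 9. eval_b: t = 2; u = -2; q = 6; ((y + y) == (-0)) -> true; t = 7; v = 0; [i=2]; v = 0; [i=3]; v = 0; v = 11; return 9. Both give 9.
Every one of the 28 inputs gives matching results.
verdict: equivalent


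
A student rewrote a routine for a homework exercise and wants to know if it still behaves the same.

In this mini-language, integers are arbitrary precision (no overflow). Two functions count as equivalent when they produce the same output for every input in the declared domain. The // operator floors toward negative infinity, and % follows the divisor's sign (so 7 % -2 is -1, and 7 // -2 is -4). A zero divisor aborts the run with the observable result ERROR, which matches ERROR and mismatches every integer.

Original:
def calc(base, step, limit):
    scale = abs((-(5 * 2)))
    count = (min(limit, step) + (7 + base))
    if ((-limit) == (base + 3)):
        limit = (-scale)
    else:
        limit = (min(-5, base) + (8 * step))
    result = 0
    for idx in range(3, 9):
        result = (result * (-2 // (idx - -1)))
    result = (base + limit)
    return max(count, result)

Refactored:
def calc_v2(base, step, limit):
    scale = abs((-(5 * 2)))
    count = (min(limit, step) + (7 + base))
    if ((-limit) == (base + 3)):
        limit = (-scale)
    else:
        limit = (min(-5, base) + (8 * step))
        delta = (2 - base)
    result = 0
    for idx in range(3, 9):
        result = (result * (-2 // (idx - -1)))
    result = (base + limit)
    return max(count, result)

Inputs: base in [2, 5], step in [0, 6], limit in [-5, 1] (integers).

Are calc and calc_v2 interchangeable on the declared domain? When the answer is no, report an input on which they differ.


Comparing the listings, the differences include: constant usage differs; and local variable names differ; and arithmetic usage differs; and statement counts differ.
Spot check at base=5, step=5, limit=-5 — calc: scale becomes 10; next count becomes 7; next ((-limit) == (base + 3)) evaluates to false; next limit becomes 35; next result becomes 0; next at idx=3:; next result becomes 0; next at idx=4:; next result becomes 0; next at idx=5:; next result becomes 0; next at idx=6:; next result becomes 0; next at idx=7:; next result becomes 0; next at idx=8:; next result becomes 0; next result becomes 40; next final value 40. calc_v2: scale becomes 10; next count becomes 7; next ((-limit) == (base + 3)) evaluates to false; next limit becomes 35; next delta becomes -3; next result becomes 0; next at idx=3:; next result becomes 0; next at idx=4:; next result becomes 0; next at idx=5:; next result becomes 0; next at idx=6:; next result becomes 0; next at idx=7:; next result becomes 0; next at idx=8:; next result becomes 0; next result becomes 40; next final value 40. Both give 40.
Every one of the 196 inputs gives matching results.
verdict: equivalent


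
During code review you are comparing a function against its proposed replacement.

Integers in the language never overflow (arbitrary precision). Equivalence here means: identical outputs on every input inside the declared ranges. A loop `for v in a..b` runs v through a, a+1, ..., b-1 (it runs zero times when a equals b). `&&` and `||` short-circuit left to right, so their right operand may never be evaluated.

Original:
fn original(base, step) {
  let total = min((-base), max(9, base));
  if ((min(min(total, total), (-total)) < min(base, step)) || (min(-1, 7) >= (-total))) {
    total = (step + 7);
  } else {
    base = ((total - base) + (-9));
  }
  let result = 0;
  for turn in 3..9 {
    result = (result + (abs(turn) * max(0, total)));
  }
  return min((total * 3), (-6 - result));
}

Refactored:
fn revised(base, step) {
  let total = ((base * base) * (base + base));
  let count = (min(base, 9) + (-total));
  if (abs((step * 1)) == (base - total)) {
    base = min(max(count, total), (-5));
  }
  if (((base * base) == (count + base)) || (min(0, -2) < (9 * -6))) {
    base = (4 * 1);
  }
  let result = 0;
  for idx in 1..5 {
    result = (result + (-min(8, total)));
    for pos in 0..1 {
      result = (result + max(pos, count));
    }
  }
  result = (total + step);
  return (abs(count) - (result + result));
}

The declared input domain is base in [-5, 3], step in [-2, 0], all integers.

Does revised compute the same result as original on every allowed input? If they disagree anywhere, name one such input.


These are not equivalent — on base=-5, step=-2 the outputs split (-171 vs 749).
original: total=5, then ((min(min(total, total), (-total)) < min(base, step)) || (min(-1, 7) >= (-total))) is true, then total=5, then result=0, then (turn=3), then result=15, then (turn=4), then result=35, then (turn=5), then result=60, then (turn=6), then result=90, then (turn=7), then result=125, then (turn=8), then result=165, then returns -171
revised: total=-250, then count=245, then (abs((step * 1)) == (base - total)) is false, then (((base * base) == (count + base)) || (min(0, -2) < (9 * -6))) is false, then result=0, then (idx=1), then result=250, then (pos=0), then result=495, then (idx=2), then result=745, then (pos=0), then result=990, then (idx=3), then result=1240, then (pos=0), then result=1485, then (idx=4), then result=1735, then (pos=0), then result=1980, then result=-252, then returns 749
verdict: not equivalent; witness: base=-5, step=-2


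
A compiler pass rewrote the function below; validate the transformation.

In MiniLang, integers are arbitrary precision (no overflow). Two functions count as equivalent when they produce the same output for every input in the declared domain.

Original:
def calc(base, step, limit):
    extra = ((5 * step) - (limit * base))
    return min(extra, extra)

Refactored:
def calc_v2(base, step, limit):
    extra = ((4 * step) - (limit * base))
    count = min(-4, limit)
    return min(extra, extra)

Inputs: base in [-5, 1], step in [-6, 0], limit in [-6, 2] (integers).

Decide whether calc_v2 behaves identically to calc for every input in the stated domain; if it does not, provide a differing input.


Take base=-5, step=-6, limit=-6.
calc: extra=-60, then returns -60
calc_v2: extra=-54, then count=-6, then returns -54
-60 != -54, so the rewrite changes behavior.
verdict: not equivalent; witness: base=-5, step=-6, limit=-6


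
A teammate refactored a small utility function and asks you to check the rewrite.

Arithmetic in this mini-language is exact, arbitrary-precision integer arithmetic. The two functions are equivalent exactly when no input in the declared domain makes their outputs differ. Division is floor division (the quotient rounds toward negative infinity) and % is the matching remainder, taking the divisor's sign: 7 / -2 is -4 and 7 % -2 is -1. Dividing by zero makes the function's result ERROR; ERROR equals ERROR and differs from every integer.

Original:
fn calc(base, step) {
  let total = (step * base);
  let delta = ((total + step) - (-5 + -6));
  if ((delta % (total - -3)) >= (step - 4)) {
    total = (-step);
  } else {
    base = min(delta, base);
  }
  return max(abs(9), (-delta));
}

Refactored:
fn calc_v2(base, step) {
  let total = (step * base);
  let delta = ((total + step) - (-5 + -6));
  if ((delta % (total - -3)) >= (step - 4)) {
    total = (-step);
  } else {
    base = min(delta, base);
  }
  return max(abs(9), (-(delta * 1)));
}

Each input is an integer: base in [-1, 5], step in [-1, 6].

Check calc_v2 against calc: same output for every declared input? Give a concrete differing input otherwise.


The two are interchangeable: arithmetic usage differs, and constant usage differs, and every declared input agrees.
Tracing base=5, step=-1: calc: total becomes -5; next delta becomes 5; next ((delta % (total - -3)) >= (step - 4)) evaluates to true; next total becomes 1; next final value 9 | calc_v2: total becomes -5; next delta becomes 5; next ((delta % (total - -3)) >= (step - 4)) evaluates to true; next total becomes 1; next final value 9 — matching result 9.
Across all 56 domain points the two functions coincide.
verdict: equivalent


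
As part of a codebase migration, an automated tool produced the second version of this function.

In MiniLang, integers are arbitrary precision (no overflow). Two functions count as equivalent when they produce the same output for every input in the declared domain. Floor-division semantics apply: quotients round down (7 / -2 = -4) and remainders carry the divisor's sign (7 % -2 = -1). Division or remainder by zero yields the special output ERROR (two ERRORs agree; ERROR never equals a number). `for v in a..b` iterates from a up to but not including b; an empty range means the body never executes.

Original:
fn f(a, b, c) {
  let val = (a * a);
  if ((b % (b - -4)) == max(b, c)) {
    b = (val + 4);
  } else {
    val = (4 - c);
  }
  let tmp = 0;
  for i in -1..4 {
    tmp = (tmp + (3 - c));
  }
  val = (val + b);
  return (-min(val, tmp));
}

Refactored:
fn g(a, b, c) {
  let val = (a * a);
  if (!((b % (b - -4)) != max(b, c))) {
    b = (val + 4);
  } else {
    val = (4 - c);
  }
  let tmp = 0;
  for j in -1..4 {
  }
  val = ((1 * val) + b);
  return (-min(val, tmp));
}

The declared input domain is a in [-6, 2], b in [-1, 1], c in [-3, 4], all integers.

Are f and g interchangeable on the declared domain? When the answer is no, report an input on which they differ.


Take a=-6, b=-1, c=-3.
f: val=36, then ((b % (b - -4)) == max(b, c)) is false, then val=7, then tmp=0, then (i=-1), then tmp=6, then (i=0), then tmp=12, then (i=1), then tmp=18, then (i=2), then tmp=24, then (i=3), then tmp=30, then val=6, then returns -6
g: val=36, then (!((b % (b - -4)) != max(b, c))) is false, then val=7, then tmp=0, then (j=-1), then (j=0), then (j=1), then (j=2), then (j=3), then val=6, then returns 0
-6 against 0: the behavior changed.
verdict: not equivalent; witness: a=-6, b=-1, c=-3


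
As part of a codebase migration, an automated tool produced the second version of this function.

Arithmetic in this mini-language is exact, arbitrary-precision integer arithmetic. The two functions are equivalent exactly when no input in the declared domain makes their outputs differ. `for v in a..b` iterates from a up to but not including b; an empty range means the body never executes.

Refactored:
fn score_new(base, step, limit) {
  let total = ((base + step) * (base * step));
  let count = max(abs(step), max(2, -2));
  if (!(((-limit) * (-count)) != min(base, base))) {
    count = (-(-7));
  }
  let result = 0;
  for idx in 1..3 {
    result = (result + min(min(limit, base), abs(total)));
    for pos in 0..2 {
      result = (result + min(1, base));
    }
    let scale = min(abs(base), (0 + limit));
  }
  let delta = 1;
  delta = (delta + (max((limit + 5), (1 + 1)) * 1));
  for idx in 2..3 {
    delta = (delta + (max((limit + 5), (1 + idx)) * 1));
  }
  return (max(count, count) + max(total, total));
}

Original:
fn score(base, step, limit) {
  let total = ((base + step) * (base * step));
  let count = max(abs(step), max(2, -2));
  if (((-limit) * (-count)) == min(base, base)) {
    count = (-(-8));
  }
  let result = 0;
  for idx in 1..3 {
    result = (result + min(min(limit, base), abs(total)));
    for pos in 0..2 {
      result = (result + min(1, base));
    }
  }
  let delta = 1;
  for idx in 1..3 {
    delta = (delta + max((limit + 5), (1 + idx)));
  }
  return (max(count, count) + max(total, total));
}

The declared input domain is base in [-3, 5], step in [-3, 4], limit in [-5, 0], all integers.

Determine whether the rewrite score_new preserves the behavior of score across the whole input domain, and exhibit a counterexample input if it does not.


On input base=-3, step=-3, limit=-1, score returns -46 while score_new returns -47.
verdict: not equivalent; witness: base=-3, step=-3, limit=-1


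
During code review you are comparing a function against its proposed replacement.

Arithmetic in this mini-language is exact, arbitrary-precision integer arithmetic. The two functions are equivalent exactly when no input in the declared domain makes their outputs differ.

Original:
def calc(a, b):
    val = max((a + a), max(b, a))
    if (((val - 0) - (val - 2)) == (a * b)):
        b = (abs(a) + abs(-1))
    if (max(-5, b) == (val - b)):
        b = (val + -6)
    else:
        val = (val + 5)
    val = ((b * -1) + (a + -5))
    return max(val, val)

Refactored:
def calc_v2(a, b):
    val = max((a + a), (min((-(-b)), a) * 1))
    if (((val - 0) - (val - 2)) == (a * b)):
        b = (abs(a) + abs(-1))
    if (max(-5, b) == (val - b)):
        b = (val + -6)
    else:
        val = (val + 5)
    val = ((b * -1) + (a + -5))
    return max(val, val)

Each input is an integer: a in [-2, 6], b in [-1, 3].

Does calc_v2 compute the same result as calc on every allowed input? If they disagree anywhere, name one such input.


Not equivalent: a=-2, b=0 separates them (-1 vs -7).
calc: val = 0; (((val - 0) - (val - 2)) == (a * b)) -> false; (max(-5, b) == (val - b)) -> true; b = -6; val = -1; return -1
calc_v2: val = -2; (((val - 0) - (val - 2)) == (a * b)) -> false; (max(-5, b) == (val - b)) -> false; val = 3; val = -7; return -7
verdict: not equivalent; witness: a=-2, b=0


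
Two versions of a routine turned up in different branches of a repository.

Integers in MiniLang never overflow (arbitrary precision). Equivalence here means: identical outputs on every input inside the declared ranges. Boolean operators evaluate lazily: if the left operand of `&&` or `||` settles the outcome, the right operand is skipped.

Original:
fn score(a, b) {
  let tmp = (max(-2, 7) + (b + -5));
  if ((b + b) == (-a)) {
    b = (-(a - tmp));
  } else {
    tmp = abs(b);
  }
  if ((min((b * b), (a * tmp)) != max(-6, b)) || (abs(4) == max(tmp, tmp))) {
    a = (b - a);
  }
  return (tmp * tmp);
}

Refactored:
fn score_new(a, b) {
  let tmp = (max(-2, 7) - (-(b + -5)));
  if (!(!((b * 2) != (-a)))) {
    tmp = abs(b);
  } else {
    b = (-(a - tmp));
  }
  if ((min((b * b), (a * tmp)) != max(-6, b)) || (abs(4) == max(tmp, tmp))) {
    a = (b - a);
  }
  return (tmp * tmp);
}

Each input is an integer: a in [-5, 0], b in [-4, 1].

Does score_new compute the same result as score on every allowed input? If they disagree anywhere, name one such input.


Comparing the listings, the differences include: comparison usage differs; and boolean connective usage differs; and arithmetic usage differs; and constant usage differs.
Spot check at a=-5, b=0 — score: tmp=2, then ((b + b) == (-a)) is false, then tmp=0, then ((min((b * b), (a * tmp)) != max(-6, b)) || (abs(4) == max(tmp, tmp))) is false, then returns 0. score_new: tmp=2, then (!(!((b * 2) != (-a)))) is true, then tmp=0, then ((min((b * b), (a * tmp)) != max(-6, b)) || (abs(4) == max(tmp, tmp))) is false, then returns 0. Both give 0.
Checked all 36 inputs in the declared domain: the outputs agree on every one.
verdict: equivalent


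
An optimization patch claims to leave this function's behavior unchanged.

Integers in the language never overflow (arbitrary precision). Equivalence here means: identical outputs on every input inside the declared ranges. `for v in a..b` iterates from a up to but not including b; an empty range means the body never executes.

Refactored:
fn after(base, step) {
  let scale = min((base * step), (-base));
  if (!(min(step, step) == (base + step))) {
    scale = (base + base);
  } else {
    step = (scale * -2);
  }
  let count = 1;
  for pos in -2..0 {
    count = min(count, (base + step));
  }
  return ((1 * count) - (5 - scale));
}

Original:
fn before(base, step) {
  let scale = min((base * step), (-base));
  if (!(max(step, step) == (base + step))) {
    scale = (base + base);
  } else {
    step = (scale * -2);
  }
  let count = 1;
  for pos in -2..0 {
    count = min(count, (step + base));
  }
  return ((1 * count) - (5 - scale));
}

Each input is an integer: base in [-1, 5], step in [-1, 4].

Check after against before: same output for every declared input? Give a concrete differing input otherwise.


The edit looks behavioral (`max(step, step)` became `min(step, step)`), but over these ranges it never changes the outcome.
As a probe, take base=0, step=-1: before runs scale := 0 | (!(max(step, step) == (base + step))): false | step := 0 | count := 1 | iter pos=-2: | count := 0 | iter pos=-1: | count := 0 | result -5; after runs scale := 0 | (!(min(step, step) == (base + step))): false | step := 0 | count := 1 | iter pos=-2: | count := 0 | iter pos=-1: | count := 0 | result -5; both end at -5.
Sweeping the whole domain (42 inputs) finds no disagreement.
verdict: equivalent


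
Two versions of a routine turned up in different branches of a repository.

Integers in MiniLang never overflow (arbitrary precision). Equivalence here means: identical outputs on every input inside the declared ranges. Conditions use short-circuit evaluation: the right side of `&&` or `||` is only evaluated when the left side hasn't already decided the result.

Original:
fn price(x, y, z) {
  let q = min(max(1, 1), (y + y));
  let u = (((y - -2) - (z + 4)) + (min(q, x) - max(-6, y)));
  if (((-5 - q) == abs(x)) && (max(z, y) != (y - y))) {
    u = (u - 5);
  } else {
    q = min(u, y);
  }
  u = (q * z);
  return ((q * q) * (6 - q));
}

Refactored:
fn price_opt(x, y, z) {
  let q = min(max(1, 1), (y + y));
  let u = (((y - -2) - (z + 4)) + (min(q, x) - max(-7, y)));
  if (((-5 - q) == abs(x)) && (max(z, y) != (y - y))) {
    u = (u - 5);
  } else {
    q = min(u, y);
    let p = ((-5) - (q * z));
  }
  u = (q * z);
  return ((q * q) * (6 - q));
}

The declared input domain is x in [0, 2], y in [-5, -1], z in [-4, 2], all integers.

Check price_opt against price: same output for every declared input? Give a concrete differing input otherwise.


Although `-6` became `-7`, no input in the stated domain can expose it; all 105 inputs agree.
verdict: equivalent


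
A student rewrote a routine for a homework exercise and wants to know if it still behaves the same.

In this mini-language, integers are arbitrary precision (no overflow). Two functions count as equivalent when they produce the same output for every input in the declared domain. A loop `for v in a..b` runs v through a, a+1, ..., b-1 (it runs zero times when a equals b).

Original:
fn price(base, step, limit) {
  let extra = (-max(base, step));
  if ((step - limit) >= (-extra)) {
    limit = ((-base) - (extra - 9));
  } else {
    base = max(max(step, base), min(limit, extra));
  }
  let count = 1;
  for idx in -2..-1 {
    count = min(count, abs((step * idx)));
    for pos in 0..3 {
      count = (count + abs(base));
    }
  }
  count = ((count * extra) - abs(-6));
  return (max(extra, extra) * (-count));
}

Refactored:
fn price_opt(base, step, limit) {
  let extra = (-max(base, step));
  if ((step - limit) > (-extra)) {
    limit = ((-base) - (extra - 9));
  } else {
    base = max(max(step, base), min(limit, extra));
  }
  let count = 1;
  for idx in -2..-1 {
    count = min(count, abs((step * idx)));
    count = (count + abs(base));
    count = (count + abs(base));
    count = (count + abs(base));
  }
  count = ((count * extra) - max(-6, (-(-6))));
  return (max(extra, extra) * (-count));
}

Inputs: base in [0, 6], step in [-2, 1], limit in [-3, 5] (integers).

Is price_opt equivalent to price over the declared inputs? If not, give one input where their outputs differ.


Evaluate both at base=0, step=1, limit=0.
price: extra := -1 | ((step - limit) >= (-extra)): true | limit := 10 | count := 1 | iter idx=-2: | count := 1 | iter pos=0: | count := 1 | iter pos=1: | count := 1 | iter pos=2: | count := 1 | count := -7 | result -7
price_opt: extra := -1 | ((step - limit) > (-extra)): false | base := 1 | count := 1 | iter idx=-2: | count := 1 | count := 2 | count := 3 | count := 4 | count := -10 | result -10
-7 against -10: the behavior changed.
verdict: not equivalent; witness: base=0, step=1, limit=0


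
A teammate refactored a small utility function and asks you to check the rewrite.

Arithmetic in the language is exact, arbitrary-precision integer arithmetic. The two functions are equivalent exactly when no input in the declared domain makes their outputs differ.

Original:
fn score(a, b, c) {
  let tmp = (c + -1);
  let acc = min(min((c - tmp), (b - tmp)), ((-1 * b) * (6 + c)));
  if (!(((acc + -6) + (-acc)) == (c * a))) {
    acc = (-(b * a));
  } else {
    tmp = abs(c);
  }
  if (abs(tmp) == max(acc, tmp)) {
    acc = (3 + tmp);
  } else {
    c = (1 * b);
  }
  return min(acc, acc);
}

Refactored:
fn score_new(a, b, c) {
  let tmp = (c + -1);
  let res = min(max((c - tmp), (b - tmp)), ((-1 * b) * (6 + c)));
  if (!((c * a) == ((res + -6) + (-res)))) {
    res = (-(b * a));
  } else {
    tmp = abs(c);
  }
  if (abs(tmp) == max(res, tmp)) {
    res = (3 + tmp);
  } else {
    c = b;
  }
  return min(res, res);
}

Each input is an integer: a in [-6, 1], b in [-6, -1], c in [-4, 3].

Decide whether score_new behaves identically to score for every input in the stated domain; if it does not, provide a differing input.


Equivalent. The edit looks behavioral (`min((c - tmp), (b - tmp))` became `max((c - tmp), (b - tmp))`), but over these ranges it never changes the outcome.
An exhaustive pass over the 384 declared inputs shows identical outputs.
Spot check at a=-1, b=-5, c=3 — score: tmp=2, then acc=-7, then (!(((acc + -6) + (-acc)) == (c * a))) is true, then acc=-5, then (abs(tmp) == max(acc, tmp)) is true, then acc=5, then returns 5. score_new: tmp=2, then res=1, then (!((c * a) == ((res + -6) + (-res)))) is true, then res=-5, then (abs(tmp) == max(res, tmp)) is true, then res=5, then returns 5. Both give 5.
verdict: equivalent


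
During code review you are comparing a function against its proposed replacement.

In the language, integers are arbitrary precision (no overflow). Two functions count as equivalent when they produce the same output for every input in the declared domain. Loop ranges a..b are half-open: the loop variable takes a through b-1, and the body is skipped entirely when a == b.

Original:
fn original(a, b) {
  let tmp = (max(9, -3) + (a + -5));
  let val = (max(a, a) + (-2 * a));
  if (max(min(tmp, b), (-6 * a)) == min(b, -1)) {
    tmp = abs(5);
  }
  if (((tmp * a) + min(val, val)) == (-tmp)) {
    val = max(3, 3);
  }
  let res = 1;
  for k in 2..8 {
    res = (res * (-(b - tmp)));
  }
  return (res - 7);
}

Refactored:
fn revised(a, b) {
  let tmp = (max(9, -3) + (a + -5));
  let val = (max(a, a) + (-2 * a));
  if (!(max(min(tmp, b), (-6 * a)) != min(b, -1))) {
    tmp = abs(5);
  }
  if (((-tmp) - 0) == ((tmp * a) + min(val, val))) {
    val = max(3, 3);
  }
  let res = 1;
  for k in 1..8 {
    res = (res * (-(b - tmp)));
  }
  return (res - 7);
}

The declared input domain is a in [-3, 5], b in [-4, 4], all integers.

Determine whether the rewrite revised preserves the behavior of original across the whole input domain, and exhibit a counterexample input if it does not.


These are not equivalent — on a=-3, b=-4 the outputs split (15618 vs 78118).
original: tmp = 1; val = 3; (max(min(tmp, b), (-6 * a)) == min(b, -1)) -> false; (((tmp * a) + min(val, val)) == (-tmp)) -> false; res = 1; [k=2]; res = 5; [k=3]; res = 25; [k=4]; res = 125; [k=5]; res = 625; [k=6]; res = 3125; [k=7]; res = 15625; return 15618
revised: tmp = 1; val = 3; (!(max(min(tmp, b), (-6 * a)) != min(b, -1))) -> false; (((-tmp) - 0) == ((tmp * a) + min(val, val))) -> false; res = 1; [k=1]; res = 5; [k=2]; res = 25; [k=3]; res = 125; [k=4]; res = 625; [k=5]; res = 3125; [k=6]; res = 15625; [k=7]; res = 78125; return 78118
verdict: not equivalent; witness: a=-3, b=-4


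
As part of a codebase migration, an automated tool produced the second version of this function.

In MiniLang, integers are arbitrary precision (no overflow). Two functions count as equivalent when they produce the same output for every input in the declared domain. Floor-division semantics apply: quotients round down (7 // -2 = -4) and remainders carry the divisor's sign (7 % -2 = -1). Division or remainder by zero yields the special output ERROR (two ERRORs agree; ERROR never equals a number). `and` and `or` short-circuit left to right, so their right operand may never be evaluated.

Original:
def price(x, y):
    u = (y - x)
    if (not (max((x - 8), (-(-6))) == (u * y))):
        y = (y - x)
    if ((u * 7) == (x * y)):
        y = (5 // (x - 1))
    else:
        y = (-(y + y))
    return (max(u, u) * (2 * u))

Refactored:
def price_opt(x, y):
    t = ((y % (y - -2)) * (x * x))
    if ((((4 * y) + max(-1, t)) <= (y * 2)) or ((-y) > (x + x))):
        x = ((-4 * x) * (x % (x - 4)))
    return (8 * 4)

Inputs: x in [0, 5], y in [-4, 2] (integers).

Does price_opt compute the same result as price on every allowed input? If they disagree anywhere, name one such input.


Take x=0, y=-3.
price: u becomes -3; next (not (max((x - 8), (-(-6))) == (u * y))) evaluates to true; next y becomes -3; next ((u * 7) == (x * y)) evaluates to false; next y becomes 6; next final value 18
price_opt: t becomes 0; next ((((4 * y) + max(-1, t)) <= (y * 2)) or ((-y) > (x + x))) evaluates to true; next x becomes 0; next final value 32
18 != 32, so the rewrite changes behavior.
verdict: not equivalent; witness: x=0, y=-3


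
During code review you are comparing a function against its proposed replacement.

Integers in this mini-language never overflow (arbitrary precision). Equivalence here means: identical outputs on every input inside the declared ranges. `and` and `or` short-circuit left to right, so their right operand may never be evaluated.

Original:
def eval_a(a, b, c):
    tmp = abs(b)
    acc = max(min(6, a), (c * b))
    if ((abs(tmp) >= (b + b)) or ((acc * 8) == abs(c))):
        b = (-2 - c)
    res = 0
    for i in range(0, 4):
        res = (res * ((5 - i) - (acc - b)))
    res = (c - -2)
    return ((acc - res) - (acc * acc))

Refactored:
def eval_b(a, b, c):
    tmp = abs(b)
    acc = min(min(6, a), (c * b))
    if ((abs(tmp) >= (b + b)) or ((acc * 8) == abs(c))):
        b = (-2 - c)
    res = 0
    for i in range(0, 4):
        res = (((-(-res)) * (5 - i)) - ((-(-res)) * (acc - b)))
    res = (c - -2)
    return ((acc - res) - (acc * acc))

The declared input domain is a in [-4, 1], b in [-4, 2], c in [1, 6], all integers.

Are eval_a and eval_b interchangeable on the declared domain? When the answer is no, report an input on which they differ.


Run the pair on a=-4, b=-4, c=2.
eval_a: tmp becomes 4; next acc becomes -4; next ((abs(tmp) >= (b + b)) or ((acc * 8) == abs(c))) evaluates to true; next b becomes -4; next res becomes 0; next at i=0:; next res becomes 0; next at i=1:; next res becomes 0; next at i=2:; next res becomes 0; next at i=3:; next res becomes 0; next res becomes 4; next final value -24
eval_b: tmp becomes 4; next acc becomes -8; next ((abs(tmp) >= (b + b)) or ((acc * 8) == abs(c))) evaluates to true; next b becomes -4; next res becomes 0; next at i=0:; next res becomes 0; next at i=1:; next res becomes 0; next at i=2:; next res becomes 0; next at i=3:; next res becomes 0; next res becomes 4; next final value -76
-24 vs -76 — the two versions disagree here.
verdict: not equivalent; witness: a=-4, b=-4, c=2


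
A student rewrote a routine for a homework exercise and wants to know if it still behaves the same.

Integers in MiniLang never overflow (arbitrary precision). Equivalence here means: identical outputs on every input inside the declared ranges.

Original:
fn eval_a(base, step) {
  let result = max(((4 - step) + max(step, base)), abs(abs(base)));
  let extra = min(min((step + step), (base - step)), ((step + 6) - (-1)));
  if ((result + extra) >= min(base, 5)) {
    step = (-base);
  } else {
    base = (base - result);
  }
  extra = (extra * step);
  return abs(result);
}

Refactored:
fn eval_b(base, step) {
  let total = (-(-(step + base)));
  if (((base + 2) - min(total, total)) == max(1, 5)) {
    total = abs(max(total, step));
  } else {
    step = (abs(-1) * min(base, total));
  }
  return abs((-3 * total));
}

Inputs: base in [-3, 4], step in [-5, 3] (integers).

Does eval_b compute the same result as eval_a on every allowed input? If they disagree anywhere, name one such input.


base=-3, step=-5 yields 6 from eval_a but 24 from eval_b.
verdict: not equivalent; witness: base=-3, step=-5


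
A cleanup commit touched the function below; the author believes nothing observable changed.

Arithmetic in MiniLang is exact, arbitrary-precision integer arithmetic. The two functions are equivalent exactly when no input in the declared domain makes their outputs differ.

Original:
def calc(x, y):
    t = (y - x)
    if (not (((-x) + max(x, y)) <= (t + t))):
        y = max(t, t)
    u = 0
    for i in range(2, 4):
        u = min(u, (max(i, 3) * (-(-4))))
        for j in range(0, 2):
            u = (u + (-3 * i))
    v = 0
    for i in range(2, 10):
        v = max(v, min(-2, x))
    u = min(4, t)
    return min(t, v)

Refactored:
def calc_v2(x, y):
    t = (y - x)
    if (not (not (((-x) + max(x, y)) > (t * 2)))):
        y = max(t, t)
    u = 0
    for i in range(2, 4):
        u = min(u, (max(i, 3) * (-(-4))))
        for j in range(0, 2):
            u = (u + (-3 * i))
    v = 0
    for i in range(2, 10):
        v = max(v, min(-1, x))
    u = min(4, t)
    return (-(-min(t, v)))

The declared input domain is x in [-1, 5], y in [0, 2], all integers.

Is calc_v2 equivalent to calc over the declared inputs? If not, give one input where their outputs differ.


The one real change (`-2` became `-1`) has no effect anywhere in the declared ranges.
As a probe, take x=4, y=0: calc runs t becomes -4; next (not (((-x) + max(x, y)) <= (t + t))) evaluates to true; next y becomes -4; next u becomes 0; next at i=2:; next u becomes 0; next at j=0:; next u becomes -6; next at j=1:; next u becomes -12; next at i=3:; next u becomes -12; next at j=0:; next u becomes -21; next at j=1:; next u becomes -30; next v becomes 0; next at i=2:; next v becomes 0; next at i=3:; next v becomes 0; next at i=4:; next v becomes 0; next at i=5:; next v becomes 0; next at i=6:; next v becomes 0; next at i=7:; next v becomes 0; next at i=8:; next v becomes 0; next at i=9:; next v becomes 0; next u becomes -4; next final value -4; calc_v2 runs t becomes -4; next (not (not (((-x) + max(x, y)) > (t * 2)))) evaluates to true; next y becomes -4; next u becomes 0; next at i=2:; next u becomes 0; next at j=0:; next u becomes -6; next at j=1:; next u becomes -12; next at i=3:; next u becomes -12; next at j=0:; next u becomes -21; next at j=1:; next u becomes -30; next v becomes 0; next at i=2:; next v becomes 0; next at i=3:; next v becomes 0; next at i=4:; next v becomes 0; next at i=5:; next v becomes 0; next at i=6:; next v becomes 0; next at i=7:; next v becomes 0; next at i=8:; next v becomes 0; next at i=9:; next v becomes 0; next u becomes -4; next final value -4; both end at -4.
Across all 21 domain points the two functions coincide.
verdict: equivalent
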